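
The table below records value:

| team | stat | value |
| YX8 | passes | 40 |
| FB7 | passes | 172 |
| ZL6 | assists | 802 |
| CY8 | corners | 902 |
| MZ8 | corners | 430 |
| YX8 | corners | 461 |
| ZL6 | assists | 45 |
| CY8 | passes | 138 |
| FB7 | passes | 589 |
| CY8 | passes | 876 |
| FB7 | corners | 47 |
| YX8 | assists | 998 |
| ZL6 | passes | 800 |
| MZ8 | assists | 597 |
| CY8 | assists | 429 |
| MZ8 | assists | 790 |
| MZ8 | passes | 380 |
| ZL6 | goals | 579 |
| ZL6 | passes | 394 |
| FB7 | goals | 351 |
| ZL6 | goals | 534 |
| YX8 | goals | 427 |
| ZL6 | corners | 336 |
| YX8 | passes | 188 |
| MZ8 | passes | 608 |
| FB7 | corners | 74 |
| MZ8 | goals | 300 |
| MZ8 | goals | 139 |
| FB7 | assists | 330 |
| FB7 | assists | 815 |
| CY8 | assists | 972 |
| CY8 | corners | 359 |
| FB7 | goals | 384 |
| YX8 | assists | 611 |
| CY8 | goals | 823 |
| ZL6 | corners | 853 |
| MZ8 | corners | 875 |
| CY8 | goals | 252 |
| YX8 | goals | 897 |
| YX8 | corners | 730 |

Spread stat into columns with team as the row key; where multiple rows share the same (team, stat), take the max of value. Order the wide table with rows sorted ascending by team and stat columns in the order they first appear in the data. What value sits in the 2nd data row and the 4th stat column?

With rows sorted ascending by team, row 2 is team=FB7. stat columns in first-appearance order: passes, assists, corners, goals; column 4 is goals.
Long rows with team=FB7, stat=goals: max(351, 384) = 384.

384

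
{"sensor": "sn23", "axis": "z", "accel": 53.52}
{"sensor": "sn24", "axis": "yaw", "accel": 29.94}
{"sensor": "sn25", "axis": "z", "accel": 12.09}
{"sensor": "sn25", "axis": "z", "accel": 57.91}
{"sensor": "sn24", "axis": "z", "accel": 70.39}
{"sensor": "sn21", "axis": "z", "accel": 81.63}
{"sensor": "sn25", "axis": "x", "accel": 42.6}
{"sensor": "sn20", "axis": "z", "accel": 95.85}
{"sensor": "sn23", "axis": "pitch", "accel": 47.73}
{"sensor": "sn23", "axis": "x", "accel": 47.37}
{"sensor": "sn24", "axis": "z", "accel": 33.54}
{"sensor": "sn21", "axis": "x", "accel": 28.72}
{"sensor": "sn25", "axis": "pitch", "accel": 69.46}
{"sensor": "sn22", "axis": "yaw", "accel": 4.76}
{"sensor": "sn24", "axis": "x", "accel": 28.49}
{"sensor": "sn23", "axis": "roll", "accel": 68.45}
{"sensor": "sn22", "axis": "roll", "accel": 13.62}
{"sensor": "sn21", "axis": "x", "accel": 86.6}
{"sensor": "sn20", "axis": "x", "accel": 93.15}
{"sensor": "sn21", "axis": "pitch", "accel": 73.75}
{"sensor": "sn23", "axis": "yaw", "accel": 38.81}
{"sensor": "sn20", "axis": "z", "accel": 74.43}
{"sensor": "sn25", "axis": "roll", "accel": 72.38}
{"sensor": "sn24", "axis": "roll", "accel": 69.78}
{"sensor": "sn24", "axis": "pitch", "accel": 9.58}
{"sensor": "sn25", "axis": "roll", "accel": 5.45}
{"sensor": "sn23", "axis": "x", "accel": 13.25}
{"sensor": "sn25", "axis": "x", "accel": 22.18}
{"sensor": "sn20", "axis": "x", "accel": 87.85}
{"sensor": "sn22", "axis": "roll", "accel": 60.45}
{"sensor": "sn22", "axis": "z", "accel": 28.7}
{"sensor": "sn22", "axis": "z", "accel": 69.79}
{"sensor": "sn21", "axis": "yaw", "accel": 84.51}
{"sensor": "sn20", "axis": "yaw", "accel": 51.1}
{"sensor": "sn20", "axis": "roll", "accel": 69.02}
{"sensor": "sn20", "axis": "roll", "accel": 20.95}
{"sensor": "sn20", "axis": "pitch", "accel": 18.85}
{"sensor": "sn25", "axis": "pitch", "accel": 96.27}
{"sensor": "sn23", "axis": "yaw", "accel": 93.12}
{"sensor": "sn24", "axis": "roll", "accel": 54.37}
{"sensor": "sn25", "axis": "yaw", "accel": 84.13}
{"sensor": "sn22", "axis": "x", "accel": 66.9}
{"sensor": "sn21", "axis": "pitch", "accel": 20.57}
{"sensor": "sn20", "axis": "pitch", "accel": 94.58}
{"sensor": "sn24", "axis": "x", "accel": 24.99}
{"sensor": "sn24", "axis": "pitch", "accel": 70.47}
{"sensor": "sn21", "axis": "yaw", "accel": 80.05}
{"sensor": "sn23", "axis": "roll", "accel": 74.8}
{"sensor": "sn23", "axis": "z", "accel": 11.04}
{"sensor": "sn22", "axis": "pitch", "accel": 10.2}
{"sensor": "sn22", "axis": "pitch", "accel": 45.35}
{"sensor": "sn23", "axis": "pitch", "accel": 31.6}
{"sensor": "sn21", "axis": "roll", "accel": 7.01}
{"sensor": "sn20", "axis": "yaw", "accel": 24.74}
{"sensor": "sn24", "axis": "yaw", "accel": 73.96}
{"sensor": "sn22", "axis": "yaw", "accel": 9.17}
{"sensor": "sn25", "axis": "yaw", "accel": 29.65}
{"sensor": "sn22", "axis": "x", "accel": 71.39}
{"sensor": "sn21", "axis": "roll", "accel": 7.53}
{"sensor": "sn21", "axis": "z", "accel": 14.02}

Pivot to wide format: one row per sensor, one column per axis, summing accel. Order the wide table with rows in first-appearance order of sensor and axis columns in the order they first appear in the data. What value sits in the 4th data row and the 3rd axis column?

115.32

With rows in first-appearance order of sensor, row 4 is sensor=sn21. axis columns in first-appearance order: z, yaw, x, pitch, roll; column 3 is x.
Long rows with sensor=sn21, axis=x: 28.72 + 86.6 = 115.32.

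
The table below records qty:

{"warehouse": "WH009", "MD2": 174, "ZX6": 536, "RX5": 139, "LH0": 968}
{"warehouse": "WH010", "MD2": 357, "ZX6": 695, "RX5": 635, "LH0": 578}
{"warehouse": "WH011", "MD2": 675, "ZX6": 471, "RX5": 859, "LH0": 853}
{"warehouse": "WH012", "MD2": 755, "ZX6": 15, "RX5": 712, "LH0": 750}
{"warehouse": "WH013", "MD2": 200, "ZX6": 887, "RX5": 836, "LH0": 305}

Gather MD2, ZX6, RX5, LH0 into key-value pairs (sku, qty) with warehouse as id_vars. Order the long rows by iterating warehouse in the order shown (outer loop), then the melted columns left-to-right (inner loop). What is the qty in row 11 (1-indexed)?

859

20 rows total (5 × 4). Row 11: index ⌊(11-1)/4⌋ = 2 into warehouse → WH011; (11-1) mod 4 = 2 into the melted columns → RX5.
So row 11 is (WH011, RX5, 859); qty = 859.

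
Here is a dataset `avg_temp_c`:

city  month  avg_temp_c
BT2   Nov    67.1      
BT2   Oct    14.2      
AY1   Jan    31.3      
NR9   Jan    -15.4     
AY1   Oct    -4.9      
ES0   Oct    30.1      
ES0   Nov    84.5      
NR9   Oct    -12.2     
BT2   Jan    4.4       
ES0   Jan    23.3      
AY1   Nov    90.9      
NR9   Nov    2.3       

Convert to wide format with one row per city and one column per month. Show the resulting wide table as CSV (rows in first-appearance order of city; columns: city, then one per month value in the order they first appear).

Columns: city plus the 3 distinct month values (Nov, Oct, Jan).
For example, row BT2 column Nov takes avg_temp_c=67.1 from the long row (BT2, Nov).

city,Nov,Oct,Jan
BT2,67.1,14.2,4.4
AY1,90.9,-4.9,31.3
NR9,2.3,-12.2,-15.4
ES0,84.5,30.1,23.3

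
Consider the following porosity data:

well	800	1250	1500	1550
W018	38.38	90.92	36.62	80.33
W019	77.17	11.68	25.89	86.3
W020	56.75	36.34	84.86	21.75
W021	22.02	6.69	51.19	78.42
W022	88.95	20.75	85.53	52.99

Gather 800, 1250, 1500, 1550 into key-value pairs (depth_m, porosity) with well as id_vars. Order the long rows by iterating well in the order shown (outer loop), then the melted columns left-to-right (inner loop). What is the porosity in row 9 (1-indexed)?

20 rows total (5 × 4). Row 9: index ⌊(9-1)/4⌋ = 2 into well → W020; (9-1) mod 4 = 0 into the melted columns → 800.
So row 9 is (W020, 800, 56.75); porosity = 56.75.

56.75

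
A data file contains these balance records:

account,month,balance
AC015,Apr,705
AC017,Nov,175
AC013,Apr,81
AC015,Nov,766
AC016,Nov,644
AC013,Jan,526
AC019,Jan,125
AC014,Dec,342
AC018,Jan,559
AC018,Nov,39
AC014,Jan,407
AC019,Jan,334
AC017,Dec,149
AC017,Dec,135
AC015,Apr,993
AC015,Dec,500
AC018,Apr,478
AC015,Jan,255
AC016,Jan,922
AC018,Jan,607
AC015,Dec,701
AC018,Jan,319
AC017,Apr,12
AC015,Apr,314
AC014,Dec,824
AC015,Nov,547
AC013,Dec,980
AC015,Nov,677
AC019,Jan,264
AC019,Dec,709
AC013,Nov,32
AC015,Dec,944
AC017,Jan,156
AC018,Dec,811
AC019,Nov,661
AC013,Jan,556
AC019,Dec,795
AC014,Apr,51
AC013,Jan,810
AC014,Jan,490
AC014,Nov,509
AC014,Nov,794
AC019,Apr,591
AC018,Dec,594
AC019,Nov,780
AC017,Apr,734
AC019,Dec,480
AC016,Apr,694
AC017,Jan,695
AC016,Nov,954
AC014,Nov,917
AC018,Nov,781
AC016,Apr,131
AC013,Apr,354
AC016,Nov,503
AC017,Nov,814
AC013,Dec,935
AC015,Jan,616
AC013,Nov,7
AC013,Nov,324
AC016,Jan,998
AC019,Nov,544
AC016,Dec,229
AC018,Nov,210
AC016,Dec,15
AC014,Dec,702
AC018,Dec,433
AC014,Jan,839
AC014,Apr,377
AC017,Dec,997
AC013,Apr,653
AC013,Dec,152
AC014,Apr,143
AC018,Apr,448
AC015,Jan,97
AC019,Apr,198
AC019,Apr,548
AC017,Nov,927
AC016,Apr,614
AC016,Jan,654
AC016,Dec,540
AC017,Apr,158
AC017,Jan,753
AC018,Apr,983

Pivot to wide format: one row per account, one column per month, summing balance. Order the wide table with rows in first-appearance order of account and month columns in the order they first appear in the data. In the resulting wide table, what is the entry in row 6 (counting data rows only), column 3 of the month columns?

1736

With rows in first-appearance order of account, row 6 is account=AC014. month columns in first-appearance order: Apr, Nov, Jan, Dec; column 3 is Jan.
Long rows with account=AC014, month=Jan: 407 + 490 + 839 = 1736.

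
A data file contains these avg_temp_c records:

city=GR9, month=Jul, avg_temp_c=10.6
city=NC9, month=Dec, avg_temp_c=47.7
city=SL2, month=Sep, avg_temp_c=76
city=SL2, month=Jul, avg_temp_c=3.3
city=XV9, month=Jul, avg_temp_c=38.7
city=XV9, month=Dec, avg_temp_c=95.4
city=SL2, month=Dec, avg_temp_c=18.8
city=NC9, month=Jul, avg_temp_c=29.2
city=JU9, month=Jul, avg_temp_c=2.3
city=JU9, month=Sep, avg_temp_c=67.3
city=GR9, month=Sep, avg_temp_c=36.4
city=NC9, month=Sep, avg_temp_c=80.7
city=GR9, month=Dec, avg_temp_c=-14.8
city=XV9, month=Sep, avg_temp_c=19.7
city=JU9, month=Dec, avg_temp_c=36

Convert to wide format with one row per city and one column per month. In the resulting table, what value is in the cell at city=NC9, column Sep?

Wide layout: rows indexed by city, columns are the 3 distinct month values (Jul, Dec, Sep).
Cell (city=NC9, month=Sep) draws from the long row where city=NC9 and month=Sep, which has avg_temp_c=80.7.

80.7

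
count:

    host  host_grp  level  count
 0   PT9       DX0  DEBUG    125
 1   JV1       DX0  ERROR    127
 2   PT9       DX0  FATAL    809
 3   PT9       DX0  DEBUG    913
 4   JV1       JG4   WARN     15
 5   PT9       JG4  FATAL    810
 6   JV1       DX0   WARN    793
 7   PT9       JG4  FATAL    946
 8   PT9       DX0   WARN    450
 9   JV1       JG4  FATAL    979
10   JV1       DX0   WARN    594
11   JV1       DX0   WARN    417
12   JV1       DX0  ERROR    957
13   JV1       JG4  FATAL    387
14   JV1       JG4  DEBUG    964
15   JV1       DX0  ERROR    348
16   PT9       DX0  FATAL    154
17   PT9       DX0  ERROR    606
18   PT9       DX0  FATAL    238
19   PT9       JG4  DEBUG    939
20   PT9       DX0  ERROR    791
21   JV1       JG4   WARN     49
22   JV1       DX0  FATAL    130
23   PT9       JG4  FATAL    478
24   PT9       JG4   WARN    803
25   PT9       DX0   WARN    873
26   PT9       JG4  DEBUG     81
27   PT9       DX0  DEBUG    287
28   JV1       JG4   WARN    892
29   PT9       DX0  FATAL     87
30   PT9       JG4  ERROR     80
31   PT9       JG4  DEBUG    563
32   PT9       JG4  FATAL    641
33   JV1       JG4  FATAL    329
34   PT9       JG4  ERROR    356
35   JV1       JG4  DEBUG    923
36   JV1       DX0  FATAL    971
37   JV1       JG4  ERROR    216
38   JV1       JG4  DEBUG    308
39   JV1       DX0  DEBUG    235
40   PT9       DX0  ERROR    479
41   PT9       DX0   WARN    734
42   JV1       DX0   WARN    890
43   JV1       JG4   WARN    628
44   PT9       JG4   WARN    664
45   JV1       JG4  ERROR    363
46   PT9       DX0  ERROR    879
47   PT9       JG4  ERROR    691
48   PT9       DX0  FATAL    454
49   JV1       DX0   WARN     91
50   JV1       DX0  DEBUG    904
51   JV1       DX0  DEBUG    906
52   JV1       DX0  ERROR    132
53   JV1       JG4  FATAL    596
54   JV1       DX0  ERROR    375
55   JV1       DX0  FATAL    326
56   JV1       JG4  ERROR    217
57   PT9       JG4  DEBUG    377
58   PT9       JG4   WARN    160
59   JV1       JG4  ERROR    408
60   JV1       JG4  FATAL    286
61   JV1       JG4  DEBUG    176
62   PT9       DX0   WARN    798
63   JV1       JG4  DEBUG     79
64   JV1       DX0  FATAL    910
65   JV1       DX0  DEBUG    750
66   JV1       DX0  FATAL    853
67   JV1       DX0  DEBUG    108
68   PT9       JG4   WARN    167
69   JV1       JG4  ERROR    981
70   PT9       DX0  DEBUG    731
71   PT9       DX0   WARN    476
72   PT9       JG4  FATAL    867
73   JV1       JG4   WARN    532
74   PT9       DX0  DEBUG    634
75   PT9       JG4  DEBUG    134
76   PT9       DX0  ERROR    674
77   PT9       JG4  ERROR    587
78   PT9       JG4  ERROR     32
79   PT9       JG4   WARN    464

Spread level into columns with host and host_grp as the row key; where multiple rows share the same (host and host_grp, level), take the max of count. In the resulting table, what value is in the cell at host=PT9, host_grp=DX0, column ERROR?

Rows with host=PT9, host_grp=DX0 and level=ERROR: count values are 606, 791, 479, 879, 674.
max(606, 791, 479, 879, 674) = 879.

879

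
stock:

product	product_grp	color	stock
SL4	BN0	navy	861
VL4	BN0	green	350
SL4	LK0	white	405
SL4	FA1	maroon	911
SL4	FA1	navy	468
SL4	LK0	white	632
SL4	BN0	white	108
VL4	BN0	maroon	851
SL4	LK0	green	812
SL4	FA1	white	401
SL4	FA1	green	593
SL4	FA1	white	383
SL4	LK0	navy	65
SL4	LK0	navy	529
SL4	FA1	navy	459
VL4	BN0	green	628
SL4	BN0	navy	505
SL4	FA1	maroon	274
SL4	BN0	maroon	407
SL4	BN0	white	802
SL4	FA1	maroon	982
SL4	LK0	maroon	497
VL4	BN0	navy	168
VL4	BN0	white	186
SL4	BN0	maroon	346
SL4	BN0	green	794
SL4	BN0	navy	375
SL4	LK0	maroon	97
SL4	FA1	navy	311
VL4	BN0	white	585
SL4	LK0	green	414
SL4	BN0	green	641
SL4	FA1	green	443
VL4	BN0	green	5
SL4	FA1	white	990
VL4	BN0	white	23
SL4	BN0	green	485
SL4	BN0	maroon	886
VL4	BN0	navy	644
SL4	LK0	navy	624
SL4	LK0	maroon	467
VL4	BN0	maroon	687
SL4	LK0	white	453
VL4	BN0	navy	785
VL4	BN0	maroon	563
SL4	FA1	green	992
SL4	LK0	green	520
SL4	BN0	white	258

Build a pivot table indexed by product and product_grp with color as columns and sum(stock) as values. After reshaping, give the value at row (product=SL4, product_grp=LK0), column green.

1746

Rows with product=SL4, product_grp=LK0 and color=green: stock values are 812, 414, 520.
812 + 414 + 520 = 1746.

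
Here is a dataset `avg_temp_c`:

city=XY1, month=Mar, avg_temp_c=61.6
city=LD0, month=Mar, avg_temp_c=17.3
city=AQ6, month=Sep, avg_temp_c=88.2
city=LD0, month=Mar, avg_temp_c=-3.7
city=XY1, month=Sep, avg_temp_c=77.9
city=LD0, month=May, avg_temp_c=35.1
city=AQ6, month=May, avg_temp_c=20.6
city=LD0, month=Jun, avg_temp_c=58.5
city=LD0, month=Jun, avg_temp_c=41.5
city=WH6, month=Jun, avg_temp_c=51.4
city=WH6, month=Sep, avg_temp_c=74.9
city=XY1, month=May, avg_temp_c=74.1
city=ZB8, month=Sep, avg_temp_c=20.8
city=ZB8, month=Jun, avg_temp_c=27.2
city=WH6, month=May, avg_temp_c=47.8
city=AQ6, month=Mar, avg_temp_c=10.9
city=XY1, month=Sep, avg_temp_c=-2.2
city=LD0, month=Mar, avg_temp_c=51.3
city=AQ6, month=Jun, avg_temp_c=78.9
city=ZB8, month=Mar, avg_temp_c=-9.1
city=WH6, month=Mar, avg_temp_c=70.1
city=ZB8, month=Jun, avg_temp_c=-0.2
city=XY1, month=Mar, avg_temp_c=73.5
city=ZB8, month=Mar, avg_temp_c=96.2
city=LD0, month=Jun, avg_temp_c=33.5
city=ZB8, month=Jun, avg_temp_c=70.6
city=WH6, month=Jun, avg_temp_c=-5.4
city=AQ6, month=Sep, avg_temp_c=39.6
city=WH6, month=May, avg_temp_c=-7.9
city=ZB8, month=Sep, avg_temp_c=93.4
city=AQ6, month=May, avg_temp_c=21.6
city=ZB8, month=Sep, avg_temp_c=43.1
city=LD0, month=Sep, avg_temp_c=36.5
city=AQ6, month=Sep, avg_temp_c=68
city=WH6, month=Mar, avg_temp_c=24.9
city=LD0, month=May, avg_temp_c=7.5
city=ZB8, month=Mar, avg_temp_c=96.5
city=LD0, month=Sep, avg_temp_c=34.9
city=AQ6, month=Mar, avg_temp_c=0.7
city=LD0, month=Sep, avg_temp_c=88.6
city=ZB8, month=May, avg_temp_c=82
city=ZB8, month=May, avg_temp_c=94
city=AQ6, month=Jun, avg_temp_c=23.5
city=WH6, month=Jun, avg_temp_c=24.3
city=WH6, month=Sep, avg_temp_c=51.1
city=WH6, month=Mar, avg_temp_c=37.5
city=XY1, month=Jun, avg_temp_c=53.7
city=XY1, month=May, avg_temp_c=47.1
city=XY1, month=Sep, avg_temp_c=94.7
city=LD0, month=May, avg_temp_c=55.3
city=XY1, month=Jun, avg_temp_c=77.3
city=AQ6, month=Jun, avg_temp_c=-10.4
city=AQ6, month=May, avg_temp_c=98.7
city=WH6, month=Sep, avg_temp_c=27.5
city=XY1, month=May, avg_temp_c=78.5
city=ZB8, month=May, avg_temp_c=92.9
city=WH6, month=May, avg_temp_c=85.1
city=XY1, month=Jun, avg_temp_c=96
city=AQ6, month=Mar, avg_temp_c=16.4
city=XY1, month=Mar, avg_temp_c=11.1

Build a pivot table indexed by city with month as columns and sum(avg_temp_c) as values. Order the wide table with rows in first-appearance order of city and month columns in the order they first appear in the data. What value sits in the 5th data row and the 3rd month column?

With rows in first-appearance order of city, row 5 is city=ZB8. month columns in first-appearance order: Mar, Sep, May, Jun; column 3 is May.
Long rows with city=ZB8, month=May: 82 + 94 + 92.9 = 268.9.

268.9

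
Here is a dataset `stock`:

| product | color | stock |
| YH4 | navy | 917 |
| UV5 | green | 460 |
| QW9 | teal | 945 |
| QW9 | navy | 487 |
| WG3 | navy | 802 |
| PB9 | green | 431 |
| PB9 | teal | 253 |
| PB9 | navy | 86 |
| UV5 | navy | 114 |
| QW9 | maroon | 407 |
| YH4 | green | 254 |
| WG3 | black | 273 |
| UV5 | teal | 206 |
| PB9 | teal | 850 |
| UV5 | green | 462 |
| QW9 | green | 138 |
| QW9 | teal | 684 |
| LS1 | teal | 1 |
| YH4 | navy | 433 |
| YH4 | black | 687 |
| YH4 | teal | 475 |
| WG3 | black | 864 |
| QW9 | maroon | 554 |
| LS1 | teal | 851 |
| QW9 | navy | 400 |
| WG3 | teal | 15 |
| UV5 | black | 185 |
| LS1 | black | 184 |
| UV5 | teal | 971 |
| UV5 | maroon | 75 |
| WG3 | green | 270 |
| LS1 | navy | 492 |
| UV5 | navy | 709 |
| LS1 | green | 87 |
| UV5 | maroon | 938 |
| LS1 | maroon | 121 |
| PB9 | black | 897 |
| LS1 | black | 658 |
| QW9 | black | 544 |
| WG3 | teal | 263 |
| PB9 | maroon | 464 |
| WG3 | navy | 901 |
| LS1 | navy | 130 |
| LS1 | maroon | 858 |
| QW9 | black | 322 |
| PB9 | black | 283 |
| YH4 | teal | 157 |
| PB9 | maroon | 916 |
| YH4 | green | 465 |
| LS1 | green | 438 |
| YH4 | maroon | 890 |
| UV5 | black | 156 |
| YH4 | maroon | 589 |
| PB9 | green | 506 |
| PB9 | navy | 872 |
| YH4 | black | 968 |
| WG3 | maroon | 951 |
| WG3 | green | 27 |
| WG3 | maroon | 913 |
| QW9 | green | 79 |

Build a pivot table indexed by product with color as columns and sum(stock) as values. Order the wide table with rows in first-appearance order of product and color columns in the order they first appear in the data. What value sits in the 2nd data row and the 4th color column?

1013

With rows in first-appearance order of product, row 2 is product=UV5. color columns in first-appearance order: navy, green, teal, maroon, black; column 4 is maroon.
Long rows with product=UV5, color=maroon: 75 + 938 = 1013.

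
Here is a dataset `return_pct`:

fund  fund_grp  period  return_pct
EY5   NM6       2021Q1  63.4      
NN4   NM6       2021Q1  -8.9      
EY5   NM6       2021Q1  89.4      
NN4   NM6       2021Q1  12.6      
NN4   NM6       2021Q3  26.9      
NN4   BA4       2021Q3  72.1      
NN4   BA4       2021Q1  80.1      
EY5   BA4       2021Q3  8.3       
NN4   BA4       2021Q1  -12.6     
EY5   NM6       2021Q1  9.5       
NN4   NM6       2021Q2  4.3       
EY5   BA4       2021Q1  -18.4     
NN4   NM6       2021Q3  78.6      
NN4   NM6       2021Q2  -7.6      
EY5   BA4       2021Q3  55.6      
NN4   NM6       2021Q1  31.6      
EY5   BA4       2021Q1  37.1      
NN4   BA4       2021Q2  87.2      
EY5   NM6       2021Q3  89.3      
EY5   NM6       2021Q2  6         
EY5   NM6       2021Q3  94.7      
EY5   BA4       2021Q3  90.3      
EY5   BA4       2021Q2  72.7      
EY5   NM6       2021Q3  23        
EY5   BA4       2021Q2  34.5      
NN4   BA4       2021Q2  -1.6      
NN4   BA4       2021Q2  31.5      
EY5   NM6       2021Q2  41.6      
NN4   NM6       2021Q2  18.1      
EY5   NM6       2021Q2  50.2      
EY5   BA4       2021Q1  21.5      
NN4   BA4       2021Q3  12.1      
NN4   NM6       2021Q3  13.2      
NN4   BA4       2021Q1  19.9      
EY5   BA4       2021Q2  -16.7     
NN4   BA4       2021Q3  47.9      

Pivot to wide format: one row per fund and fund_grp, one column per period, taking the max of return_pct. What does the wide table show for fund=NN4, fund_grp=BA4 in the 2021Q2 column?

87.2

Rows with fund=NN4, fund_grp=BA4 and period=2021Q2: return_pct values are 87.2, -1.6, 31.5.
max(87.2, -1.6, 31.5) = 87.2.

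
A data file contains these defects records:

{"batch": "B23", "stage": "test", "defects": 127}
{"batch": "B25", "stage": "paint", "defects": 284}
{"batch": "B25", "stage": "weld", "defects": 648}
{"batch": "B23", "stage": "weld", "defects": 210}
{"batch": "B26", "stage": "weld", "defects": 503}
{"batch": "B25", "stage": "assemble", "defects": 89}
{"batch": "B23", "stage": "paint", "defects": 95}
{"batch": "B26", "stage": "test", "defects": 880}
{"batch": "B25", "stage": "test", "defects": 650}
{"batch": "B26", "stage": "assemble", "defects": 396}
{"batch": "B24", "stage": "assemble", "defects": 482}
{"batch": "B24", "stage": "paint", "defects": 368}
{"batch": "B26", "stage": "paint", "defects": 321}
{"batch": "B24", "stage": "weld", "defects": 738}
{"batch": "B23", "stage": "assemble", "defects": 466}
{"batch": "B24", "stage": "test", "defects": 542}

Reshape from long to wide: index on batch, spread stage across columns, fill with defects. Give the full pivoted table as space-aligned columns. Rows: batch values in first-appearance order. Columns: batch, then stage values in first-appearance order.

Columns: batch plus the 4 distinct stage values (test, paint, weld, assemble).
For example, row B23 column test takes defects=127 from the long row (B23, test).

batch  test  paint  weld  assemble
B23    127   95     210   466     
B25    650   284    648   89      
B26    880   321    503   396     
B24    542   368    738   482     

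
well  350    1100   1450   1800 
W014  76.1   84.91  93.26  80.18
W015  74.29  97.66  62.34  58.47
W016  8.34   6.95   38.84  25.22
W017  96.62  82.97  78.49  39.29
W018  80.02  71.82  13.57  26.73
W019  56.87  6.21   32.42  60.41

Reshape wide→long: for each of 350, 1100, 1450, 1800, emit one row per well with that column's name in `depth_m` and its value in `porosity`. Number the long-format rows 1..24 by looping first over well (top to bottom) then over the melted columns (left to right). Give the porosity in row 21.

56.87

24 rows total (6 × 4). Row 21: index ⌊(21-1)/4⌋ = 5 into well → W019; (21-1) mod 4 = 0 into the melted columns → 350.
So row 21 is (W019, 350, 56.87); porosity = 56.87.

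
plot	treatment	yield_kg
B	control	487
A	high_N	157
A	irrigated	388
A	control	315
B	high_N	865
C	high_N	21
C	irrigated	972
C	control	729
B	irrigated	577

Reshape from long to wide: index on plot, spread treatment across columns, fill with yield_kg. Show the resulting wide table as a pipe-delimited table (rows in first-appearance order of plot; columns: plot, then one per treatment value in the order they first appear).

| plot | control | high_N | irrigated |
| B | 487 | 865 | 577 |
| A | 315 | 157 | 388 |
| C | 729 | 21 | 972 |

Columns: plot plus the 3 distinct treatment values (control, high_N, irrigated).
For example, row B column control takes yield_kg=487 from the long row (B, control).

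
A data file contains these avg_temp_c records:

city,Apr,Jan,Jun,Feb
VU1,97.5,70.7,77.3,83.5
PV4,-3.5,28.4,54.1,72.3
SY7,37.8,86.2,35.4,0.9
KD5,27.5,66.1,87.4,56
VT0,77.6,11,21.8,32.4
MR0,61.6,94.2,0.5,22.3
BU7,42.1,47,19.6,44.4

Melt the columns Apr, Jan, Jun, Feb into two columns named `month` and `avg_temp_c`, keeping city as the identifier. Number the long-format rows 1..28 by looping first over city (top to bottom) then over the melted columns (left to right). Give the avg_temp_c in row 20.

28 rows total (7 × 4). Row 20: index ⌊(20-1)/4⌋ = 4 into city → VT0; (20-1) mod 4 = 3 into the melted columns → Feb.
So row 20 is (VT0, Feb, 32.4); avg_temp_c = 32.4.

32.4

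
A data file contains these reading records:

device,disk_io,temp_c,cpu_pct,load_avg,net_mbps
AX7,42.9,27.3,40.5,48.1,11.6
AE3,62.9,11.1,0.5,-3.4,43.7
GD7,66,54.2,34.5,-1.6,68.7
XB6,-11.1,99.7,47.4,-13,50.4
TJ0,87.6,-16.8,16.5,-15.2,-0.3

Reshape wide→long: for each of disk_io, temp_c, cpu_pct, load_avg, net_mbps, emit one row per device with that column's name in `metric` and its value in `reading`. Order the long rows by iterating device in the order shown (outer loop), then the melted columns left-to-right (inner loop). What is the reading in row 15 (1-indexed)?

68.7

25 rows total (5 × 5). Row 15: index ⌊(15-1)/5⌋ = 2 into device → GD7; (15-1) mod 5 = 4 into the melted columns → net_mbps.
So row 15 is (GD7, net_mbps, 68.7); reading = 68.7.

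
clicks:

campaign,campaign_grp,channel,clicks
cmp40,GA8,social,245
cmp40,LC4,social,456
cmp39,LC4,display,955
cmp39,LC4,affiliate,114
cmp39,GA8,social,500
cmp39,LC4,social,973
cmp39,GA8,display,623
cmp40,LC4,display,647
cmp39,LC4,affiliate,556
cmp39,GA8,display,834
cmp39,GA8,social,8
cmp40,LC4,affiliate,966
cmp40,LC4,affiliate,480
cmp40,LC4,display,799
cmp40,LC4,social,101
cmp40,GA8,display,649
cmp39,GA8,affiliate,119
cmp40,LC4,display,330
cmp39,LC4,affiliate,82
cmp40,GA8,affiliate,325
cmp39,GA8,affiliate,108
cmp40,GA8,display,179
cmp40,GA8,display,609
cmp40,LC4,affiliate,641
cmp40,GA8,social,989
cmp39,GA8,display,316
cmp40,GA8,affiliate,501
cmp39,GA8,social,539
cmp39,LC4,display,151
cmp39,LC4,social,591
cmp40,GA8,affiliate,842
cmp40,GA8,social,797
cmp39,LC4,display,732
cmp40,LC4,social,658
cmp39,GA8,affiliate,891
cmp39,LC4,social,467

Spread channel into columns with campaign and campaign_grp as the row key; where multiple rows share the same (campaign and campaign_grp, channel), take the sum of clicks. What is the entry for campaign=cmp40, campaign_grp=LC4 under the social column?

Rows with campaign=cmp40, campaign_grp=LC4 and channel=social: clicks values are 456, 101, 658.
456 + 101 + 658 = 1215.

1215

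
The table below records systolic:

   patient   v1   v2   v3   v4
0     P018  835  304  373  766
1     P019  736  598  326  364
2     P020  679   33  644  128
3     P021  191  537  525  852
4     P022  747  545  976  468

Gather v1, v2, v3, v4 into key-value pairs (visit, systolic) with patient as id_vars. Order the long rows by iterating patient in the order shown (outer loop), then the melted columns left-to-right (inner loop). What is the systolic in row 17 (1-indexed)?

747

20 rows total (5 × 4). Row 17: index ⌊(17-1)/4⌋ = 4 into patient → P022; (17-1) mod 4 = 0 into the melted columns → v1.
So row 17 is (P022, v1, 747); systolic = 747.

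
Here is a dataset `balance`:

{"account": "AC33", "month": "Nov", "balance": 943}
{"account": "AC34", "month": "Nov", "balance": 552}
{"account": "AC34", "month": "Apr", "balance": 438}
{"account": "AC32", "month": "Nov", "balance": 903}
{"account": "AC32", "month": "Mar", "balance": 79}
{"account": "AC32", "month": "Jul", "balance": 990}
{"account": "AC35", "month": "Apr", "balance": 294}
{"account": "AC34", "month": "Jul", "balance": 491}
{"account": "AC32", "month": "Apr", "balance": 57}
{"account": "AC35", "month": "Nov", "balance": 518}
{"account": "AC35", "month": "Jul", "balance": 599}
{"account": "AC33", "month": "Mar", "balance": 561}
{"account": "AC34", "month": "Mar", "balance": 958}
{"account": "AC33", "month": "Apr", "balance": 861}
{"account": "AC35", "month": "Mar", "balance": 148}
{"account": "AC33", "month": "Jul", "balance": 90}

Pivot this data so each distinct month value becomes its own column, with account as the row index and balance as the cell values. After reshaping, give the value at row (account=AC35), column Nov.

518

Wide layout: rows indexed by account, columns are the 4 distinct month values (Nov, Apr, Mar, Jul).
Cell (account=AC35, month=Nov) draws from the long row where account=AC35 and month=Nov, which has balance=518.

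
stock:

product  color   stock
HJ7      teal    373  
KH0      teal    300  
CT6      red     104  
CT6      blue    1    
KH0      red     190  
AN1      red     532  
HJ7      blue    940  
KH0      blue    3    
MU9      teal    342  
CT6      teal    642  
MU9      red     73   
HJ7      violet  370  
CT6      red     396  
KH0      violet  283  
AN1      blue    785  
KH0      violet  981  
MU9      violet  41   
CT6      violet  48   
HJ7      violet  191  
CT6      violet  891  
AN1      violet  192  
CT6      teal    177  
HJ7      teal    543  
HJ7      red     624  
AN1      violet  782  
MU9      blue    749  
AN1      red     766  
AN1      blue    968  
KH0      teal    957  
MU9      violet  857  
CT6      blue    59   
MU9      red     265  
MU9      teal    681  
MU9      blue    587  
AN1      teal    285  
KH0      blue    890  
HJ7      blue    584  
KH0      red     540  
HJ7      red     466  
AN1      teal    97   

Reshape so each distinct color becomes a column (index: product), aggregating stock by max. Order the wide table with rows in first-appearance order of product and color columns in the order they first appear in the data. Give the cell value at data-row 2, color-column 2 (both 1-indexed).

540

With rows in first-appearance order of product, row 2 is product=KH0. color columns in first-appearance order: teal, red, blue, violet; column 2 is red.
Long rows with product=KH0, color=red: max(190, 540) = 540.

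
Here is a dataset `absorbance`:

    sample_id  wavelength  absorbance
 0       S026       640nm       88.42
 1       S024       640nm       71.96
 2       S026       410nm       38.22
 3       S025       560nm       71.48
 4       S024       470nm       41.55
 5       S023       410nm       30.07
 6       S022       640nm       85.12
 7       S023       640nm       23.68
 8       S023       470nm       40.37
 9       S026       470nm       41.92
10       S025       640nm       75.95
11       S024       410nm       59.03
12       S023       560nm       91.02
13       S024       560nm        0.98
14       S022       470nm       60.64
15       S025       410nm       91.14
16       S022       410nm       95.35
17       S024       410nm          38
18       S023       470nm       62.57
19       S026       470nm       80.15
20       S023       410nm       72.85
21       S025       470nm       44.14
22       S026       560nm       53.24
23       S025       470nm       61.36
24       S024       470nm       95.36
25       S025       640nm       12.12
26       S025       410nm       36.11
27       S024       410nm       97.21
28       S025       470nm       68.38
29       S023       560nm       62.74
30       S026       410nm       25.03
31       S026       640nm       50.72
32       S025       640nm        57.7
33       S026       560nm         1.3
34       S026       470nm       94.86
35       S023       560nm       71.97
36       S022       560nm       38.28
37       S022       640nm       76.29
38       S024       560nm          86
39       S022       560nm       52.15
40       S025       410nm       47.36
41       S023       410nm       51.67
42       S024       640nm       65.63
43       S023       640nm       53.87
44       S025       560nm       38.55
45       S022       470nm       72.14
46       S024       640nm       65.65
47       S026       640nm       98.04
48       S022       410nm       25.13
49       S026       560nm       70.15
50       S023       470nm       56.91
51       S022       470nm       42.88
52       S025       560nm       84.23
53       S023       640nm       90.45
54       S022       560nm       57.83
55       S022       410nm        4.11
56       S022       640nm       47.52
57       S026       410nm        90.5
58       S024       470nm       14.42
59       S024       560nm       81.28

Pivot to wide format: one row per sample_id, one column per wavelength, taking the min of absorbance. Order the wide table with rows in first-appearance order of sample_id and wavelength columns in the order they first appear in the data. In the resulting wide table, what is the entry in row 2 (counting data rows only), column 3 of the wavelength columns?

With rows in first-appearance order of sample_id, row 2 is sample_id=S024. wavelength columns in first-appearance order: 640nm, 410nm, 560nm, 470nm; column 3 is 560nm.
Long rows with sample_id=S024, wavelength=560nm: min(0.98, 86, 81.28) = 0.98.

0.98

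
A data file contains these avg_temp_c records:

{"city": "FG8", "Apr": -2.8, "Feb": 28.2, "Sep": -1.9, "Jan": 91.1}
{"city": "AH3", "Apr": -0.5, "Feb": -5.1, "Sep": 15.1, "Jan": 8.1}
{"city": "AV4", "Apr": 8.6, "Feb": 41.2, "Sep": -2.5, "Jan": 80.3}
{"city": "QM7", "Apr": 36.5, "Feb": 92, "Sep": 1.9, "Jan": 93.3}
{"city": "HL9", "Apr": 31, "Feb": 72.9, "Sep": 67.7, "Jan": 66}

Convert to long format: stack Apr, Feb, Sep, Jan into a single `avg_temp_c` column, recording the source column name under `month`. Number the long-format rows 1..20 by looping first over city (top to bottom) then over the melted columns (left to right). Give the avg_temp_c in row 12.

80.3

20 rows total (5 × 4). Row 12: index ⌊(12-1)/4⌋ = 2 into city → AV4; (12-1) mod 4 = 3 into the melted columns → Jan.
So row 12 is (AV4, Jan, 80.3); avg_temp_c = 80.3.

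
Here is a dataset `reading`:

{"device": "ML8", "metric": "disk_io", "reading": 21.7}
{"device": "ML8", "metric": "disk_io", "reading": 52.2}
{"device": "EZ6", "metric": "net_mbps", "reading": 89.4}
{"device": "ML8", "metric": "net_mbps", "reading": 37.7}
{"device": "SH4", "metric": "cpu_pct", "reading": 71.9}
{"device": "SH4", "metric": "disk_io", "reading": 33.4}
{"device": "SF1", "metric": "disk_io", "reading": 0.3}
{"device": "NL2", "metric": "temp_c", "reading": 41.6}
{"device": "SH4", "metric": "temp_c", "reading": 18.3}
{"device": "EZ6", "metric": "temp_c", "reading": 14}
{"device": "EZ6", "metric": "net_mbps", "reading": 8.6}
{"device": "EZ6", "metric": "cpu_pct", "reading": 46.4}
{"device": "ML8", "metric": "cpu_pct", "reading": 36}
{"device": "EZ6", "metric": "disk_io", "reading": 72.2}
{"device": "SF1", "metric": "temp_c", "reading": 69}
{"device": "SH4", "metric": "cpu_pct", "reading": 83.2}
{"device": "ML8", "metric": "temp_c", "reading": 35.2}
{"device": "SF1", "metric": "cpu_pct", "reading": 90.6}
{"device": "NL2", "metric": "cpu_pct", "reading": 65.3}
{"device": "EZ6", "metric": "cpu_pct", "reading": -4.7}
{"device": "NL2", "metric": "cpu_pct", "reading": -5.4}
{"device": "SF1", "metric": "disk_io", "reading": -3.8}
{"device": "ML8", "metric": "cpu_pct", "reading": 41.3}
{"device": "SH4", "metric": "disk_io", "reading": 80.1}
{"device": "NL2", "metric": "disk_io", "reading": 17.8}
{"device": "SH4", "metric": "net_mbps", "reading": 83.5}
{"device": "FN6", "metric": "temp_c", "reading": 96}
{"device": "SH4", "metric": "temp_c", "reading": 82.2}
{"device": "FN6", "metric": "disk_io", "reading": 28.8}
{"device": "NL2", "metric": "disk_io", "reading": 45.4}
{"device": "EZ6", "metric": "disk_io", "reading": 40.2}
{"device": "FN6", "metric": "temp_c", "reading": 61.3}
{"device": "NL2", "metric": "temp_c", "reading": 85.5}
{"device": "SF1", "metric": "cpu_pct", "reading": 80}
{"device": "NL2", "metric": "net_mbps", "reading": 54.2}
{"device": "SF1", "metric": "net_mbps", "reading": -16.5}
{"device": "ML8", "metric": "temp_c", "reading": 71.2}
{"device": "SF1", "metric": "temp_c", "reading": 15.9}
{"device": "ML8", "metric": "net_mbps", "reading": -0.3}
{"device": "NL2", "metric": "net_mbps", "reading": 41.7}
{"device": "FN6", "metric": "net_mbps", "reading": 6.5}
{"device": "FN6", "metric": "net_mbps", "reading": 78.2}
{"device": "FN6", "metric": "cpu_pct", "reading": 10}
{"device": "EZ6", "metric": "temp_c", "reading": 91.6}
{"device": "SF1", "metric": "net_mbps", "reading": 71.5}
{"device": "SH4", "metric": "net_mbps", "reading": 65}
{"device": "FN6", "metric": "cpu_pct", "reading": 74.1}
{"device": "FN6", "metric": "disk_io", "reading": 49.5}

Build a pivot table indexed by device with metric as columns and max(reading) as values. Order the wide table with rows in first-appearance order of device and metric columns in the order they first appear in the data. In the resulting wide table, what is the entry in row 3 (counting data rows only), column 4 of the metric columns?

82.2

With rows in first-appearance order of device, row 3 is device=SH4. metric columns in first-appearance order: disk_io, net_mbps, cpu_pct, temp_c; column 4 is temp_c.
Long rows with device=SH4, metric=temp_c: max(18.3, 82.2) = 82.2.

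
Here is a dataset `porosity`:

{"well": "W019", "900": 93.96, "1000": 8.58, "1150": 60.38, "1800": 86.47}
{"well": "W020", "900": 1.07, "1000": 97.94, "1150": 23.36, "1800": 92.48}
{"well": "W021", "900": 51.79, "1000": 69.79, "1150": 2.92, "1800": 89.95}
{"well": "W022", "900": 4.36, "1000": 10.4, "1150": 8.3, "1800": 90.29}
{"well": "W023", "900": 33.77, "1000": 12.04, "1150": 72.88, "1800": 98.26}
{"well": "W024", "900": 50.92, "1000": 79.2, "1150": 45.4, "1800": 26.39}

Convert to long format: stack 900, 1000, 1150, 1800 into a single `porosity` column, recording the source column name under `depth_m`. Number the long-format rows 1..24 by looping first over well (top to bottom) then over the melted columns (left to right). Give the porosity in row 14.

10.4

24 rows total (6 × 4). Row 14: index ⌊(14-1)/4⌋ = 3 into well → W022; (14-1) mod 4 = 1 into the melted columns → 1000.
So row 14 is (W022, 1000, 10.4); porosity = 10.4.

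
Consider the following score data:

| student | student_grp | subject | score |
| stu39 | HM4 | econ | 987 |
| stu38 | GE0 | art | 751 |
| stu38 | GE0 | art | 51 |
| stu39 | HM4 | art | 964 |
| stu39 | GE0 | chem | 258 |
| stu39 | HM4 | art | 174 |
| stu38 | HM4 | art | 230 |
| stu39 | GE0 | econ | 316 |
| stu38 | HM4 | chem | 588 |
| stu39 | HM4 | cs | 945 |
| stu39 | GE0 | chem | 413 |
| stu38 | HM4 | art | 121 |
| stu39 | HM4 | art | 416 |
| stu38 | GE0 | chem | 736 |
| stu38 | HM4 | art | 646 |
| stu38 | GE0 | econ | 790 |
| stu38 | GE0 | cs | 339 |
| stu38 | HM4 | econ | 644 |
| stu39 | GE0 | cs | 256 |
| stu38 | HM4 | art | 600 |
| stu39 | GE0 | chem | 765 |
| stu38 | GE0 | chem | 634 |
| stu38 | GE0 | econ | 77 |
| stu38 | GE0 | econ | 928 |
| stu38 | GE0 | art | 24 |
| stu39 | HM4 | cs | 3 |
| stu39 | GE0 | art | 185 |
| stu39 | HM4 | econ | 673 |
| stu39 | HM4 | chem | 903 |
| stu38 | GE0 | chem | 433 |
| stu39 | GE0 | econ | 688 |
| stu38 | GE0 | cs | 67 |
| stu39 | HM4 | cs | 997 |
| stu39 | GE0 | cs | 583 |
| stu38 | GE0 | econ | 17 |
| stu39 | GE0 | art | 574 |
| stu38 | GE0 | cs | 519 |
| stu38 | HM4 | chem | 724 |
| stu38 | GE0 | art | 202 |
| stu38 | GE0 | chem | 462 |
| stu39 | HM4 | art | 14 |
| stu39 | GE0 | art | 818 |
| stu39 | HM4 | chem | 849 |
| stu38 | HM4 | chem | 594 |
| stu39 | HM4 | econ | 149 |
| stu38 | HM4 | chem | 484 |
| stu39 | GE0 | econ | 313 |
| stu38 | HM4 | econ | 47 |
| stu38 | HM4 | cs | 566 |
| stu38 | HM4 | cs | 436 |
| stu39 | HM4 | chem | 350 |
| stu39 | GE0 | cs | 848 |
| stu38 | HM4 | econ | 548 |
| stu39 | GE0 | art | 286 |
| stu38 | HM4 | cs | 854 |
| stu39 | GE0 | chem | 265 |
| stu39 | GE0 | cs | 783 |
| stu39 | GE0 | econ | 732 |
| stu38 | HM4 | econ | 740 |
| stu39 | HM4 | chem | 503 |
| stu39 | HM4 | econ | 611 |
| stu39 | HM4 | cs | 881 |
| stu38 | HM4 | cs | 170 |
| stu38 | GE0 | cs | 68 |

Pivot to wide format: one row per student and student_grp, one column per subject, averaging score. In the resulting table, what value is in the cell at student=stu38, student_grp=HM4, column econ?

494.75

Rows with student=stu38, student_grp=HM4 and subject=econ: score values are 644, 47, 548, 740.
(644 + 47 + 548 + 740) / 4 = 494.75.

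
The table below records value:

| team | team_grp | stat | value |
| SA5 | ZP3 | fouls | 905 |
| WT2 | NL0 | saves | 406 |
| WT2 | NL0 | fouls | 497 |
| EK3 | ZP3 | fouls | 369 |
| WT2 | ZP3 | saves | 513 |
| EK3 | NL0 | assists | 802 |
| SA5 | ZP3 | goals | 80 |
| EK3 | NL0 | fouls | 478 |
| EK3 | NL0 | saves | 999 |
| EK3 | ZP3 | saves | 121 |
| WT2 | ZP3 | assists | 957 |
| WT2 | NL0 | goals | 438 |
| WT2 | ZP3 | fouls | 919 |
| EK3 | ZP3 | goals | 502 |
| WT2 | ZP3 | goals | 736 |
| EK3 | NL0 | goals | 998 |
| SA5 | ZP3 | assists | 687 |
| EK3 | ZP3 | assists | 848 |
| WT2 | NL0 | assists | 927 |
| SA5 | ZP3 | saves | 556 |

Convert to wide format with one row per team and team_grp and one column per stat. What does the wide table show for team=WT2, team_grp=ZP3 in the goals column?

736

Wide layout: rows indexed by team and team_grp, columns are the 4 distinct stat values (fouls, saves, assists, goals).
Cell (team=WT2, team_grp=ZP3, stat=goals) draws from the long row where team=WT2, team_grp=ZP3 and stat=goals, which has value=736.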